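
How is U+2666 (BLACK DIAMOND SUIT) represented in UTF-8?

U+2666 = 0x2666 = 9830 decimal. In range U+0800–U+FFFF → 3-byte form: 1110xxxx 10xxxxxx 10xxxxxx.
Binary (16 bits): 0010011001100110.
Split 4+6+6: 0010 | 011001 | 100110.
Byte 1: 11100010 = 0xE2.
Byte 2: 10011001 = 0x99.
Byte 3: 10100110 = 0xA6.

E2 99 A6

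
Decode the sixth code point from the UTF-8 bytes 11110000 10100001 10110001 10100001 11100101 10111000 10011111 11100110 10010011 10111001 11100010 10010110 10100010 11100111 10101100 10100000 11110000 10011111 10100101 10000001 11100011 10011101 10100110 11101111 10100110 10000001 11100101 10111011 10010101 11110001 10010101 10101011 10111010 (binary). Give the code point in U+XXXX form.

Offset 0: leading byte 0xF0 = 11110000 → 4-byte char #1 = F0 A1 B1 A1.
Offset 4: leading byte 0xE5 = 11100101 → 3-byte char #2 = E5 B8 9F.
Offset 7: leading byte 0xE6 = 11100110 → 3-byte char #3 = E6 93 B9.
Offset 10: leading byte 0xE2 = 11100010 → 3-byte char #4 = E2 96 A2.
Offset 13: leading byte 0xE7 = 11100111 → 3-byte char #5 = E7 AC A0.
Offset 16: leading byte 0xF0 = 11110000 → 4-byte char #6 = F0 9F A5 81.
Leading byte 0xF0 = 11110000 matches 11110xxx → 4-byte sequence.
Byte 1: 0xF0 = 11110000, payload 000 (3 bits).
Byte 2: 0x9F = 10011111 (10xxxxxx ✓), payload 011111.
Byte 3: 0xA5 = 10100101 (10xxxxxx ✓), payload 100101.
Byte 4: 0x81 = 10000001 (10xxxxxx ✓), payload 000001.
Concatenate: 000011111100101000001 = 0x1F941 (21 bits → U+1F941).

U+1F941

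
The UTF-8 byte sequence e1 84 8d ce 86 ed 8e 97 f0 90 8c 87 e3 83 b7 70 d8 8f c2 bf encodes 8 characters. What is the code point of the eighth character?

Offset 0: leading byte 0xE1 = 11100001 → 3-byte char #1 = E1 84 8D.
Offset 3: leading byte 0xCE = 11001110 → 2-byte char #2 = CE 86.
Offset 5: leading byte 0xED = 11101101 → 3-byte char #3 = ED 8E 97.
Offset 8: leading byte 0xF0 = 11110000 → 4-byte char #4 = F0 90 8C 87.
Offset 12: leading byte 0xE3 = 11100011 → 3-byte char #5 = E3 83 B7.
Offset 15: leading byte 0x70 = 01110000 → 1-byte char #6 = 70.
Offset 16: leading byte 0xD8 = 11011000 → 2-byte char #7 = D8 8F.
Offset 18: leading byte 0xC2 = 11000010 → 2-byte char #8 = C2 BF.
Leading byte 0xC2 = 11000010 matches 110xxxxx → 2-byte sequence.
Byte 1: 0xC2 = 11000010, payload 00010 (5 bits).
Byte 2: 0xBF = 10111111 (10xxxxxx ✓), payload 111111.
Concatenate: 00010111111 = 0xBF (11 bits → U+00BF).

U+00BF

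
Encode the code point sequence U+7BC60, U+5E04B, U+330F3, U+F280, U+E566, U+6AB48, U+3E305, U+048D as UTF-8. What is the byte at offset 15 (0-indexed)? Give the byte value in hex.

U+7BC60 → 4-byte form F1 BB B1 A0 at offsets 0–3.
U+5E04B → 4-byte form F1 9E 81 8B at offsets 4–7.
U+330F3 → 4-byte form F0 B3 83 B3 at offsets 8–11.
U+F280 → 3-byte form EF 8A 80 at offsets 12–14.
U+E566 → 3-byte form EE 95 A6 at offsets 15–17.
Offset 15 falls in char 5's range; it's byte 1 of EE 95 A6 = 0xEE.

0xEE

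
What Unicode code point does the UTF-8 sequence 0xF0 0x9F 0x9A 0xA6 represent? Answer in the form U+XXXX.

Leading byte 0xF0 = 11110000 matches 11110xxx → 4-byte sequence.
Byte 1: 0xF0 = 11110000, payload 000 (3 bits).
Byte 2: 0x9F = 10011111 (10xxxxxx ✓), payload 011111.
Byte 3: 0x9A = 10011010 (10xxxxxx ✓), payload 011010.
Byte 4: 0xA6 = 10100110 (10xxxxxx ✓), payload 100110.
Concatenate: 000011111011010100110 = 0x1F6A6 (21 bits → U+1F6A6).

U+1F6A6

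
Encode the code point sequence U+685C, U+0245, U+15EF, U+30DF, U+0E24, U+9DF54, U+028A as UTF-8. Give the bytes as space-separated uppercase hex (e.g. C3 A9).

U+685C: 3-byte form → E6 A1 9C.
U+0245: 2-byte form → C9 85.
U+15EF: 3-byte form → E1 97 AF.
U+30DF: 3-byte form → E3 83 9F.
U+0E24: 3-byte form → E0 B8 A4.
U+9DF54: 4-byte form → F2 9D BD 94.
U+028A: 2-byte form → CA 8A.
Concatenated (20 bytes): E6 A1 9C C9 85 E1 97 AF E3 83 9F E0 B8 A4 F2 9D BD 94 CA 8A.

E6 A1 9C C9 85 E1 97 AF E3 83 9F E0 B8 A4 F2 9D BD 94 CA 8A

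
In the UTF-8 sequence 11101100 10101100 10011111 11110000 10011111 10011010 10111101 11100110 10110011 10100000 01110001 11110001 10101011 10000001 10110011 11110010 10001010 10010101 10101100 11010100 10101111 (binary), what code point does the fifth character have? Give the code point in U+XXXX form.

Offset 0: leading byte 0xEC = 11101100 → 3-byte char #1 = EC AC 9F.
Offset 3: leading byte 0xF0 = 11110000 → 4-byte char #2 = F0 9F 9A BD.
Offset 7: leading byte 0xE6 = 11100110 → 3-byte char #3 = E6 B3 A0.
Offset 10: leading byte 0x71 = 01110001 → 1-byte char #4 = 71.
Offset 11: leading byte 0xF1 = 11110001 → 4-byte char #5 = F1 AB 81 B3.
Leading byte 0xF1 = 11110001 matches 11110xxx → 4-byte sequence.
Byte 1: 0xF1 = 11110001, payload 001 (3 bits).
Byte 2: 0xAB = 10101011 (10xxxxxx ✓), payload 101011.
Byte 3: 0x81 = 10000001 (10xxxxxx ✓), payload 000001.
Byte 4: 0xB3 = 10110011 (10xxxxxx ✓), payload 110011.
Concatenate: 001101011000001110011 = 0x6B073 (21 bits → U+6B073).

U+6B073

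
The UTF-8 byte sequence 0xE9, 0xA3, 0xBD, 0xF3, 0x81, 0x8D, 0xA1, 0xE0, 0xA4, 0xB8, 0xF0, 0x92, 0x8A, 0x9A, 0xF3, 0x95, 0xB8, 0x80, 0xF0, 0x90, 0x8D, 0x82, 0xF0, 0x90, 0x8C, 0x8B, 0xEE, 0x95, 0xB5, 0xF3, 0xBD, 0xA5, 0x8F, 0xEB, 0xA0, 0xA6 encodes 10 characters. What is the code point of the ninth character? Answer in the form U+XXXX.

U+FD94F

Offset 0: leading byte 0xE9 = 11101001 → 3-byte char #1 = E9 A3 BD.
Offset 3: leading byte 0xF3 = 11110011 → 4-byte char #2 = F3 81 8D A1.
Offset 7: leading byte 0xE0 = 11100000 → 3-byte char #3 = E0 A4 B8.
Offset 10: leading byte 0xF0 = 11110000 → 4-byte char #4 = F0 92 8A 9A.
Offset 14: leading byte 0xF3 = 11110011 → 4-byte char #5 = F3 95 B8 80.
Offset 18: leading byte 0xF0 = 11110000 → 4-byte char #6 = F0 90 8D 82.
Offset 22: leading byte 0xF0 = 11110000 → 4-byte char #7 = F0 90 8C 8B.
Offset 26: leading byte 0xEE = 11101110 → 3-byte char #8 = EE 95 B5.
Offset 29: leading byte 0xF3 = 11110011 → 4-byte char #9 = F3 BD A5 8F.
Leading byte 0xF3 = 11110011 matches 11110xxx → 4-byte sequence.
Byte 1: 0xF3 = 11110011, payload 011 (3 bits).
Byte 2: 0xBD = 10111101 (10xxxxxx ✓), payload 111101.
Byte 3: 0xA5 = 10100101 (10xxxxxx ✓), payload 100101.
Byte 4: 0x8F = 10001111 (10xxxxxx ✓), payload 001111.
Concatenate: 011111101100101001111 = 0xFD94F (21 bits → U+FD94F).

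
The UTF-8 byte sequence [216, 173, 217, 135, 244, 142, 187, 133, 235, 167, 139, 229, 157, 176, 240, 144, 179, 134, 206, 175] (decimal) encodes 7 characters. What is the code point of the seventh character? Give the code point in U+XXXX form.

Offset 0: leading byte 0xD8 = 11011000 → 2-byte char #1 = D8 AD.
Offset 2: leading byte 0xD9 = 11011001 → 2-byte char #2 = D9 87.
Offset 4: leading byte 0xF4 = 11110100 → 4-byte char #3 = F4 8E BB 85.
Offset 8: leading byte 0xEB = 11101011 → 3-byte char #4 = EB A7 8B.
Offset 11: leading byte 0xE5 = 11100101 → 3-byte char #5 = E5 9D B0.
Offset 14: leading byte 0xF0 = 11110000 → 4-byte char #6 = F0 90 B3 86.
Offset 18: leading byte 0xCE = 11001110 → 2-byte char #7 = CE AF.
Leading byte 0xCE = 11001110 matches 110xxxxx → 2-byte sequence.
Byte 1: 0xCE = 11001110, payload 01110 (5 bits).
Byte 2: 0xAF = 10101111 (10xxxxxx ✓), payload 101111.
Concatenate: 01110101111 = 0x3AF (11 bits → U+03AF).

U+03AF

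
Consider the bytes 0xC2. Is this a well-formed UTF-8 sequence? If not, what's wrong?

Leading byte 0xC2 = 11000010 → 2-byte form, but only 1 byte is present.

invalid (sequence truncated)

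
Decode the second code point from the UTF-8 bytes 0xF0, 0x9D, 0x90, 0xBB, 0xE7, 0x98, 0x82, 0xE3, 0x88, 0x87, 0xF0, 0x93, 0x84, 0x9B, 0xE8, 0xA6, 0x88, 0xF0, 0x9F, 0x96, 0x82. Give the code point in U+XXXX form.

Offset 0: leading byte 0xF0 = 11110000 → 4-byte char #1 = F0 9D 90 BB.
Offset 4: leading byte 0xE7 = 11100111 → 3-byte char #2 = E7 98 82.
Leading byte 0xE7 = 11100111 matches 1110xxxx → 3-byte sequence.
Byte 1: 0xE7 = 11100111, payload 0111 (4 bits).
Byte 2: 0x98 = 10011000 (10xxxxxx ✓), payload 011000.
Byte 3: 0x82 = 10000010 (10xxxxxx ✓), payload 000010.
Concatenate: 0111011000000010 = 0x7602 (16 bits → U+7602).

U+7602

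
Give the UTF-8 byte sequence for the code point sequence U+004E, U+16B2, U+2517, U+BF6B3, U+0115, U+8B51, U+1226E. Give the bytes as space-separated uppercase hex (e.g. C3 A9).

4E E1 9A B2 E2 94 97 F2 BF 9A B3 C4 95 E8 AD 91 F0 92 89 AE

U+004E: 1-byte form → 4E.
U+16B2: 3-byte form → E1 9A B2.
U+2517: 3-byte form → E2 94 97.
U+BF6B3: 4-byte form → F2 BF 9A B3.
U+0115: 2-byte form → C4 95.
U+8B51: 3-byte form → E8 AD 91.
U+1226E: 4-byte form → F0 92 89 AE.
Concatenated (20 bytes): 4E E1 9A B2 E2 94 97 F2 BF 9A B3 C4 95 E8 AD 91 F0 92 89 AE.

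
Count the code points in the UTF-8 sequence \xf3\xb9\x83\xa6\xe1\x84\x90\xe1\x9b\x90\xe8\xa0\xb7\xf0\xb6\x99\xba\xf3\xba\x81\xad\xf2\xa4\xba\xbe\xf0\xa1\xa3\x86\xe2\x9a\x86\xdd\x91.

10

Byte at offset 0: 0xF3 = 11110011 → 4-byte char (#1). Advance 4.
Byte at offset 4: 0xE1 = 11100001 → 3-byte char (#2). Advance 3.
Byte at offset 7: 0xE1 = 11100001 → 3-byte char (#3). Advance 3.
Byte at offset 10: 0xE8 = 11101000 → 3-byte char (#4). Advance 3.
Byte at offset 13: 0xF0 = 11110000 → 4-byte char (#5). Advance 4.
Byte at offset 17: 0xF3 = 11110011 → 4-byte char (#6). Advance 4.
Byte at offset 21: 0xF2 = 11110010 → 4-byte char (#7). Advance 4.
Byte at offset 25: 0xF0 = 11110000 → 4-byte char (#8). Advance 4.
Byte at offset 29: 0xE2 = 11100010 → 3-byte char (#9). Advance 3.
Byte at offset 32: 0xDD = 11011101 → 2-byte char (#10). Advance 2.
Reached end at offset 34 after 10 code points.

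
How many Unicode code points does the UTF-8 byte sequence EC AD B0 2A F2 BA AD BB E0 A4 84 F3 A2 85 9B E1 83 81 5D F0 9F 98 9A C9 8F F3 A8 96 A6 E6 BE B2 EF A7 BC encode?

12

Byte at offset 0: 0xEC = 11101100 → 3-byte char (#1). Advance 3.
Byte at offset 3: 0x2A = 00101010 → 1-byte char (#2). Advance 1.
Byte at offset 4: 0xF2 = 11110010 → 4-byte char (#3). Advance 4.
Byte at offset 8: 0xE0 = 11100000 → 3-byte char (#4). Advance 3.
Byte at offset 11: 0xF3 = 11110011 → 4-byte char (#5). Advance 4.
Byte at offset 15: 0xE1 = 11100001 → 3-byte char (#6). Advance 3.
Byte at offset 18: 0x5D = 01011101 → 1-byte char (#7). Advance 1.
Byte at offset 19: 0xF0 = 11110000 → 4-byte char (#8). Advance 4.
Byte at offset 23: 0xC9 = 11001001 → 2-byte char (#9). Advance 2.
Byte at offset 25: 0xF3 = 11110011 → 4-byte char (#10). Advance 4.
Byte at offset 29: 0xE6 = 11100110 → 3-byte char (#11). Advance 3.
Byte at offset 32: 0xEF = 11101111 → 3-byte char (#12). Advance 3.
Reached end at offset 35 after 12 code points.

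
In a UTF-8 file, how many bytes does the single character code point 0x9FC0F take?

U+9FC0F = 0x9FC0F. UTF-8 uses 1 byte below 0x80, 2 below 0x800, 3 below 0x10000, 4 up to 0x10FFFF. 0x9FC0F is in U+10000–U+10FFFF → 4 bytes.

4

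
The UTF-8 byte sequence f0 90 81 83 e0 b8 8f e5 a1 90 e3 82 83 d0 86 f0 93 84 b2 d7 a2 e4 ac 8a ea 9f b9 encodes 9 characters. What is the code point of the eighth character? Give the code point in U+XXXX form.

U+4B0A

Offset 0: leading byte 0xF0 = 11110000 → 4-byte char #1 = F0 90 81 83.
Offset 4: leading byte 0xE0 = 11100000 → 3-byte char #2 = E0 B8 8F.
Offset 7: leading byte 0xE5 = 11100101 → 3-byte char #3 = E5 A1 90.
Offset 10: leading byte 0xE3 = 11100011 → 3-byte char #4 = E3 82 83.
Offset 13: leading byte 0xD0 = 11010000 → 2-byte char #5 = D0 86.
Offset 15: leading byte 0xF0 = 11110000 → 4-byte char #6 = F0 93 84 B2.
Offset 19: leading byte 0xD7 = 11010111 → 2-byte char #7 = D7 A2.
Offset 21: leading byte 0xE4 = 11100100 → 3-byte char #8 = E4 AC 8A.
Leading byte 0xE4 = 11100100 matches 1110xxxx → 3-byte sequence.
Byte 1: 0xE4 = 11100100, payload 0100 (4 bits).
Byte 2: 0xAC = 10101100 (10xxxxxx ✓), payload 101100.
Byte 3: 0x8A = 10001010 (10xxxxxx ✓), payload 001010.
Concatenate: 0100101100001010 = 0x4B0A (16 bits → U+4B0A).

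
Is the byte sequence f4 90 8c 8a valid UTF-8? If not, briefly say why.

Leading byte 0xF4 = 11110100 → 4-byte form.
Payload = 0x11030A, which exceeds U+10FFFF, the maximum Unicode code point. (Leading bytes F5–FF, or F4 followed by ≥ 0x90, are invalid.)

invalid (encodes a value above U+10FFFF)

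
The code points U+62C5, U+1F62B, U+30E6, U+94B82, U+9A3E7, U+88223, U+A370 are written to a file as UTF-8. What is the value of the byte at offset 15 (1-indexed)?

0xF2

1-indexed offset 15 is 0-indexed offset 14.
U+62C5 → 3-byte form E6 8B 85 at offsets 0–2.
U+1F62B → 4-byte form F0 9F 98 AB at offsets 3–6.
U+30E6 → 3-byte form E3 83 A6 at offsets 7–9.
U+94B82 → 4-byte form F2 94 AE 82 at offsets 10–13.
U+9A3E7 → 4-byte form F2 9A 8F A7 at offsets 14–17.
Offset 14 falls in char 5's range; it's byte 1 of F2 9A 8F A7 = 0xF2.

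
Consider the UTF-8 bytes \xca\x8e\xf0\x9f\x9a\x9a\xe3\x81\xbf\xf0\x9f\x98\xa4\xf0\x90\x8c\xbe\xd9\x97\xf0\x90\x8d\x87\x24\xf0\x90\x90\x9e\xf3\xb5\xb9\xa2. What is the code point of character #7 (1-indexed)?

U+10347

Offset 0: leading byte 0xCA = 11001010 → 2-byte char #1 = CA 8E.
Offset 2: leading byte 0xF0 = 11110000 → 4-byte char #2 = F0 9F 9A 9A.
Offset 6: leading byte 0xE3 = 11100011 → 3-byte char #3 = E3 81 BF.
Offset 9: leading byte 0xF0 = 11110000 → 4-byte char #4 = F0 9F 98 A4.
Offset 13: leading byte 0xF0 = 11110000 → 4-byte char #5 = F0 90 8C BE.
Offset 17: leading byte 0xD9 = 11011001 → 2-byte char #6 = D9 97.
Offset 19: leading byte 0xF0 = 11110000 → 4-byte char #7 = F0 90 8D 87.
Leading byte 0xF0 = 11110000 matches 11110xxx → 4-byte sequence.
Byte 1: 0xF0 = 11110000, payload 000 (3 bits).
Byte 2: 0x90 = 10010000 (10xxxxxx ✓), payload 010000.
Byte 3: 0x8D = 10001101 (10xxxxxx ✓), payload 001101.
Byte 4: 0x87 = 10000111 (10xxxxxx ✓), payload 000111.
Concatenate: 000010000001101000111 = 0x10347 (21 bits → U+10347).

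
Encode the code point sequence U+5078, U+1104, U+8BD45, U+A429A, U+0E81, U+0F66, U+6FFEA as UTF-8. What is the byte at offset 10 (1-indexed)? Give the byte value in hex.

0x85

1-indexed offset 10 is 0-indexed offset 9.
U+5078 → 3-byte form E5 81 B8 at offsets 0–2.
U+1104 → 3-byte form E1 84 84 at offsets 3–5.
U+8BD45 → 4-byte form F2 8B B5 85 at offsets 6–9.
Offset 9 falls in char 3's range; it's byte 4 of F2 8B B5 85 = 0x85.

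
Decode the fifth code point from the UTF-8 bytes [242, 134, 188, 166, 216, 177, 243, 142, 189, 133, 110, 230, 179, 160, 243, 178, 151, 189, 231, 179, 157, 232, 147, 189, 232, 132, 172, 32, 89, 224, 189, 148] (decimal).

Offset 0: leading byte 0xF2 = 11110010 → 4-byte char #1 = F2 86 BC A6.
Offset 4: leading byte 0xD8 = 11011000 → 2-byte char #2 = D8 B1.
Offset 6: leading byte 0xF3 = 11110011 → 4-byte char #3 = F3 8E BD 85.
Offset 10: leading byte 0x6E = 01101110 → 1-byte char #4 = 6E.
Offset 11: leading byte 0xE6 = 11100110 → 3-byte char #5 = E6 B3 A0.
Leading byte 0xE6 = 11100110 matches 1110xxxx → 3-byte sequence.
Byte 1: 0xE6 = 11100110, payload 0110 (4 bits).
Byte 2: 0xB3 = 10110011 (10xxxxxx ✓), payload 110011.
Byte 3: 0xA0 = 10100000 (10xxxxxx ✓), payload 100000.
Concatenate: 0110110011100000 = 0x6CE0 (16 bits → U+6CE0).

U+6CE0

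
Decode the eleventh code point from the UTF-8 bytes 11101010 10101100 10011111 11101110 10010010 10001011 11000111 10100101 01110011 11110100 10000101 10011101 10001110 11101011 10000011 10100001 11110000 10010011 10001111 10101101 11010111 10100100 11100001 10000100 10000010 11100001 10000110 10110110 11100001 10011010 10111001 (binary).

Offset 0: leading byte 0xEA = 11101010 → 3-byte char #1 = EA AC 9F.
Offset 3: leading byte 0xEE = 11101110 → 3-byte char #2 = EE 92 8B.
Offset 6: leading byte 0xC7 = 11000111 → 2-byte char #3 = C7 A5.
Offset 8: leading byte 0x73 = 01110011 → 1-byte char #4 = 73.
Offset 9: leading byte 0xF4 = 11110100 → 4-byte char #5 = F4 85 9D 8E.
Offset 13: leading byte 0xEB = 11101011 → 3-byte char #6 = EB 83 A1.
Offset 16: leading byte 0xF0 = 11110000 → 4-byte char #7 = F0 93 8F AD.
Offset 20: leading byte 0xD7 = 11010111 → 2-byte char #8 = D7 A4.
Offset 22: leading byte 0xE1 = 11100001 → 3-byte char #9 = E1 84 82.
Offset 25: leading byte 0xE1 = 11100001 → 3-byte char #10 = E1 86 B6.
Offset 28: leading byte 0xE1 = 11100001 → 3-byte char #11 = E1 9A B9.
Leading byte 0xE1 = 11100001 matches 1110xxxx → 3-byte sequence.
Byte 1: 0xE1 = 11100001, payload 0001 (4 bits).
Byte 2: 0x9A = 10011010 (10xxxxxx ✓), payload 011010.
Byte 3: 0xB9 = 10111001 (10xxxxxx ✓), payload 111001.
Concatenate: 0001011010111001 = 0x16B9 (16 bits → U+16B9).

U+16B9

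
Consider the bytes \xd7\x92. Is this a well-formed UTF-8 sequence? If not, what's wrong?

Leading byte 0xD7 = 11010111 → 2-byte form.
Continuation bytes 0x92=10010010 all match 10xxxxxx.
Decoded value 0x5D2 is ≥ 0x80 (shortest form) and not a surrogate.

valid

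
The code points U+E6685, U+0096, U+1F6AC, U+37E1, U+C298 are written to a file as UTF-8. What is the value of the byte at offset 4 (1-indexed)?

1-indexed offset 4 is 0-indexed offset 3.
U+E6685 → 4-byte form F3 A6 9A 85 at offsets 0–3.
Offset 3 falls in char 1's range; it's byte 4 of F3 A6 9A 85 = 0x85.

0x85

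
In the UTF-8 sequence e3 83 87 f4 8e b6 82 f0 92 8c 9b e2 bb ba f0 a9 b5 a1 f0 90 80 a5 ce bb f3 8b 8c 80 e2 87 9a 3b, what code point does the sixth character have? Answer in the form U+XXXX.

Offset 0: leading byte 0xE3 = 11100011 → 3-byte char #1 = E3 83 87.
Offset 3: leading byte 0xF4 = 11110100 → 4-byte char #2 = F4 8E B6 82.
Offset 7: leading byte 0xF0 = 11110000 → 4-byte char #3 = F0 92 8C 9B.
Offset 11: leading byte 0xE2 = 11100010 → 3-byte char #4 = E2 BB BA.
Offset 14: leading byte 0xF0 = 11110000 → 4-byte char #5 = F0 A9 B5 A1.
Offset 18: leading byte 0xF0 = 11110000 → 4-byte char #6 = F0 90 80 A5.
Leading byte 0xF0 = 11110000 matches 11110xxx → 4-byte sequence.
Byte 1: 0xF0 = 11110000, payload 000 (3 bits).
Byte 2: 0x90 = 10010000 (10xxxxxx ✓), payload 010000.
Byte 3: 0x80 = 10000000 (10xxxxxx ✓), payload 000000.
Byte 4: 0xA5 = 10100101 (10xxxxxx ✓), payload 100101.
Concatenate: 000010000000000100101 = 0x10025 (21 bits → U+10025).

U+10025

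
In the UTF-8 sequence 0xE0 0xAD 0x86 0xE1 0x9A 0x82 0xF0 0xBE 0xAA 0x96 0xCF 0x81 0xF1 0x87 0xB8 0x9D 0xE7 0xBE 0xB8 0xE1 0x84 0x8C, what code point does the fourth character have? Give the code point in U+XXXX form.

Offset 0: leading byte 0xE0 = 11100000 → 3-byte char #1 = E0 AD 86.
Offset 3: leading byte 0xE1 = 11100001 → 3-byte char #2 = E1 9A 82.
Offset 6: leading byte 0xF0 = 11110000 → 4-byte char #3 = F0 BE AA 96.
Offset 10: leading byte 0xCF = 11001111 → 2-byte char #4 = CF 81.
Leading byte 0xCF = 11001111 matches 110xxxxx → 2-byte sequence.
Byte 1: 0xCF = 11001111, payload 01111 (5 bits).
Byte 2: 0x81 = 10000001 (10xxxxxx ✓), payload 000001.
Concatenate: 01111000001 = 0x3C1 (11 bits → U+03C1).

U+03C1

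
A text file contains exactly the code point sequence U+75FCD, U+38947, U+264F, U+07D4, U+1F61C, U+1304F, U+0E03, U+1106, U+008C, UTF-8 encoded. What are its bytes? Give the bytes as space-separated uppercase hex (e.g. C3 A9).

U+75FCD: 4-byte form → F1 B5 BF 8D.
U+38947: 4-byte form → F0 B8 A5 87.
U+264F: 3-byte form → E2 99 8F.
U+07D4: 2-byte form → DF 94.
U+1F61C: 4-byte form → F0 9F 98 9C.
U+1304F: 4-byte form → F0 93 81 8F.
U+0E03: 3-byte form → E0 B8 83.
U+1106: 3-byte form → E1 84 86.
U+008C: 2-byte form → C2 8C.
Concatenated (29 bytes): F1 B5 BF 8D F0 B8 A5 87 E2 99 8F DF 94 F0 9F 98 9C F0 93 81 8F E0 B8 83 E1 84 86 C2 8C.

F1 B5 BF 8D F0 B8 A5 87 E2 99 8F DF 94 F0 9F 98 9C F0 93 81 8F E0 B8 83 E1 84 86 C2 8C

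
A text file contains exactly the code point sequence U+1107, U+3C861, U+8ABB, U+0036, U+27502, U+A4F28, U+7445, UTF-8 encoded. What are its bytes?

U+1107: 3-byte form → E1 84 87.
U+3C861: 4-byte form → F0 BC A1 A1.
U+8ABB: 3-byte form → E8 AA BB.
U+0036: 1-byte form → 36.
U+27502: 4-byte form → F0 A7 94 82.
U+A4F28: 4-byte form → F2 A4 BC A8.
U+7445: 3-byte form → E7 91 85.
Concatenated (22 bytes): E1 84 87 F0 BC A1 A1 E8 AA BB 36 F0 A7 94 82 F2 A4 BC A8 E7 91 85.

E1 84 87 F0 BC A1 A1 E8 AA BB 36 F0 A7 94 82 F2 A4 BC A8 E7 91 85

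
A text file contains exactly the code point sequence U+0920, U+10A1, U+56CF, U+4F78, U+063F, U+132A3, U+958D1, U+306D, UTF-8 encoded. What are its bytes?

E0 A4 A0 E1 82 A1 E5 9B 8F E4 BD B8 D8 BF F0 93 8A A3 F2 95 A3 91 E3 81 AD

U+0920: 3-byte form → E0 A4 A0.
U+10A1: 3-byte form → E1 82 A1.
U+56CF: 3-byte form → E5 9B 8F.
U+4F78: 3-byte form → E4 BD B8.
U+063F: 2-byte form → D8 BF.
U+132A3: 4-byte form → F0 93 8A A3.
U+958D1: 4-byte form → F2 95 A3 91.
U+306D: 3-byte form → E3 81 AD.
Concatenated (25 bytes): E0 A4 A0 E1 82 A1 E5 9B 8F E4 BD B8 D8 BF F0 93 8A A3 F2 95 A3 91 E3 81 AD.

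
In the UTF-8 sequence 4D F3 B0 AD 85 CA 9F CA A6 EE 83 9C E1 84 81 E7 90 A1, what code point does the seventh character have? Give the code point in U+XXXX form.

U+7421

Offset 0: leading byte 0x4D = 01001101 → 1-byte char #1 = 4D.
Offset 1: leading byte 0xF3 = 11110011 → 4-byte char #2 = F3 B0 AD 85.
Offset 5: leading byte 0xCA = 11001010 → 2-byte char #3 = CA 9F.
Offset 7: leading byte 0xCA = 11001010 → 2-byte char #4 = CA A6.
Offset 9: leading byte 0xEE = 11101110 → 3-byte char #5 = EE 83 9C.
Offset 12: leading byte 0xE1 = 11100001 → 3-byte char #6 = E1 84 81.
Offset 15: leading byte 0xE7 = 11100111 → 3-byte char #7 = E7 90 A1.
Leading byte 0xE7 = 11100111 matches 1110xxxx → 3-byte sequence.
Byte 1: 0xE7 = 11100111, payload 0111 (4 bits).
Byte 2: 0x90 = 10010000 (10xxxxxx ✓), payload 010000.
Byte 3: 0xA1 = 10100001 (10xxxxxx ✓), payload 100001.
Concatenate: 0111010000100001 = 0x7421 (16 bits → U+7421).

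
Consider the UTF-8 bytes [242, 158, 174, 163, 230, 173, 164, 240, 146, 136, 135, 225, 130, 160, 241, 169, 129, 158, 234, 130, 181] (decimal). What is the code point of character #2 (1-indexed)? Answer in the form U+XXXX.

Offset 0: leading byte 0xF2 = 11110010 → 4-byte char #1 = F2 9E AE A3.
Offset 4: leading byte 0xE6 = 11100110 → 3-byte char #2 = E6 AD A4.
Leading byte 0xE6 = 11100110 matches 1110xxxx → 3-byte sequence.
Byte 1: 0xE6 = 11100110, payload 0110 (4 bits).
Byte 2: 0xAD = 10101101 (10xxxxxx ✓), payload 101101.
Byte 3: 0xA4 = 10100100 (10xxxxxx ✓), payload 100100.
Concatenate: 0110101101100100 = 0x6B64 (16 bits → U+6B64).

U+6B64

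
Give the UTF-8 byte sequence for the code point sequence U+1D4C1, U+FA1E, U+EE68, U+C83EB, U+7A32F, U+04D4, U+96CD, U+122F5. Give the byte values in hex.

F0 9D 93 81 EF A8 9E EE B9 A8 F3 88 8F AB F1 BA 8C AF D3 94 E9 9B 8D F0 92 8B B5

U+1D4C1: 4-byte form → F0 9D 93 81.
U+FA1E: 3-byte form → EF A8 9E.
U+EE68: 3-byte form → EE B9 A8.
U+C83EB: 4-byte form → F3 88 8F AB.
U+7A32F: 4-byte form → F1 BA 8C AF.
U+04D4: 2-byte form → D3 94.
U+96CD: 3-byte form → E9 9B 8D.
U+122F5: 4-byte form → F0 92 8B B5.
Concatenated (27 bytes): F0 9D 93 81 EF A8 9E EE B9 A8 F3 88 8F AB F1 BA 8C AF D3 94 E9 9B 8D F0 92 8B B5.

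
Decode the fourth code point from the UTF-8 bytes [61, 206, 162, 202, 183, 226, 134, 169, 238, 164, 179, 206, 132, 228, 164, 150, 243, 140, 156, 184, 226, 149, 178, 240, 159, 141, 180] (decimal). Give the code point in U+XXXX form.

Offset 0: leading byte 0x3D = 00111101 → 1-byte char #1 = 3D.
Offset 1: leading byte 0xCE = 11001110 → 2-byte char #2 = CE A2.
Offset 3: leading byte 0xCA = 11001010 → 2-byte char #3 = CA B7.
Offset 5: leading byte 0xE2 = 11100010 → 3-byte char #4 = E2 86 A9.
Leading byte 0xE2 = 11100010 matches 1110xxxx → 3-byte sequence.
Byte 1: 0xE2 = 11100010, payload 0010 (4 bits).
Byte 2: 0x86 = 10000110 (10xxxxxx ✓), payload 000110.
Byte 3: 0xA9 = 10101001 (10xxxxxx ✓), payload 101001.
Concatenate: 0010000110101001 = 0x21A9 (16 bits → U+21A9).

U+21A9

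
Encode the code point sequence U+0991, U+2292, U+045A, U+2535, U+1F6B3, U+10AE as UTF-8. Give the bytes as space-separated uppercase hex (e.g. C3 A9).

E0 A6 91 E2 8A 92 D1 9A E2 94 B5 F0 9F 9A B3 E1 82 AE

U+0991: 3-byte form → E0 A6 91.
U+2292: 3-byte form → E2 8A 92.
U+045A: 2-byte form → D1 9A.
U+2535: 3-byte form → E2 94 B5.
U+1F6B3: 4-byte form → F0 9F 9A B3.
U+10AE: 3-byte form → E1 82 AE.
Concatenated (18 bytes): E0 A6 91 E2 8A 92 D1 9A E2 94 B5 F0 9F 9A B3 E1 82 AE.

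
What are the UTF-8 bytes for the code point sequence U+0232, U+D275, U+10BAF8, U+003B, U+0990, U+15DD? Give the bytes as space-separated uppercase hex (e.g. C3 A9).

C8 B2 ED 89 B5 F4 8B AB B8 3B E0 A6 90 E1 97 9D

U+0232: 2-byte form → C8 B2.
U+D275: 3-byte form → ED 89 B5.
U+10BAF8: 4-byte form → F4 8B AB B8.
U+003B: 1-byte form → 3B.
U+0990: 3-byte form → E0 A6 90.
U+15DD: 3-byte form → E1 97 9D.
Concatenated (16 bytes): C8 B2 ED 89 B5 F4 8B AB B8 3B E0 A6 90 E1 97 9D.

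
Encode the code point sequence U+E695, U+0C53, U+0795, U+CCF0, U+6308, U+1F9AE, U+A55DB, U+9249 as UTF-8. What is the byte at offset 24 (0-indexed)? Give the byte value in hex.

0x89

U+E695 → 3-byte form EE 9A 95 at offsets 0–2.
U+0C53 → 3-byte form E0 B1 93 at offsets 3–5.
U+0795 → 2-byte form DE 95 at offsets 6–7.
U+CCF0 → 3-byte form EC B3 B0 at offsets 8–10.
U+6308 → 3-byte form E6 8C 88 at offsets 11–13.
U+1F9AE → 4-byte form F0 9F A6 AE at offsets 14–17.
U+A55DB → 4-byte form F2 A5 97 9B at offsets 18–21.
U+9249 → 3-byte form E9 89 89 at offsets 22–24.
Offset 24 falls in char 8's range; it's byte 3 of E9 89 89 = 0x89.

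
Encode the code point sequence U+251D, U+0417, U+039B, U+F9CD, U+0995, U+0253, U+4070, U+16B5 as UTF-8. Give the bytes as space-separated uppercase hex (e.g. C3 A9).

U+251D: 3-byte form → E2 94 9D.
U+0417: 2-byte form → D0 97.
U+039B: 2-byte form → CE 9B.
U+F9CD: 3-byte form → EF A7 8D.
U+0995: 3-byte form → E0 A6 95.
U+0253: 2-byte form → C9 93.
U+4070: 3-byte form → E4 81 B0.
U+16B5: 3-byte form → E1 9A B5.
Concatenated (21 bytes): E2 94 9D D0 97 CE 9B EF A7 8D E0 A6 95 C9 93 E4 81 B0 E1 9A B5.

E2 94 9D D0 97 CE 9B EF A7 8D E0 A6 95 C9 93 E4 81 B0 E1 9A B5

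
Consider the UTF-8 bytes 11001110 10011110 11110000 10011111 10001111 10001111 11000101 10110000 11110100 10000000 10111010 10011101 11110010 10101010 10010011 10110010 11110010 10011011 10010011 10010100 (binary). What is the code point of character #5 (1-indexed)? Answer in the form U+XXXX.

U+AA4F2

Offset 0: leading byte 0xCE = 11001110 → 2-byte char #1 = CE 9E.
Offset 2: leading byte 0xF0 = 11110000 → 4-byte char #2 = F0 9F 8F 8F.
Offset 6: leading byte 0xC5 = 11000101 → 2-byte char #3 = C5 B0.
Offset 8: leading byte 0xF4 = 11110100 → 4-byte char #4 = F4 80 BA 9D.
Offset 12: leading byte 0xF2 = 11110010 → 4-byte char #5 = F2 AA 93 B2.
Leading byte 0xF2 = 11110010 matches 11110xxx → 4-byte sequence.
Byte 1: 0xF2 = 11110010, payload 010 (3 bits).
Byte 2: 0xAA = 10101010 (10xxxxxx ✓), payload 101010.
Byte 3: 0x93 = 10010011 (10xxxxxx ✓), payload 010011.
Byte 4: 0xB2 = 10110010 (10xxxxxx ✓), payload 110010.
Concatenate: 010101010010011110010 = 0xAA4F2 (21 bits → U+AA4F2).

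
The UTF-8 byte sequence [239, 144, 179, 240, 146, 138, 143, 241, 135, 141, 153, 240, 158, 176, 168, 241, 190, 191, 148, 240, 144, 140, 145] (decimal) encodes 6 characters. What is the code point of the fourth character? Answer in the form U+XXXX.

U+1EC28

Offset 0: leading byte 0xEF = 11101111 → 3-byte char #1 = EF 90 B3.
Offset 3: leading byte 0xF0 = 11110000 → 4-byte char #2 = F0 92 8A 8F.
Offset 7: leading byte 0xF1 = 11110001 → 4-byte char #3 = F1 87 8D 99.
Offset 11: leading byte 0xF0 = 11110000 → 4-byte char #4 = F0 9E B0 A8.
Leading byte 0xF0 = 11110000 matches 11110xxx → 4-byte sequence.
Byte 1: 0xF0 = 11110000, payload 000 (3 bits).
Byte 2: 0x9E = 10011110 (10xxxxxx ✓), payload 011110.
Byte 3: 0xB0 = 10110000 (10xxxxxx ✓), payload 110000.
Byte 4: 0xA8 = 10101000 (10xxxxxx ✓), payload 101000.
Concatenate: 000011110110000101000 = 0x1EC28 (21 bits → U+1EC28).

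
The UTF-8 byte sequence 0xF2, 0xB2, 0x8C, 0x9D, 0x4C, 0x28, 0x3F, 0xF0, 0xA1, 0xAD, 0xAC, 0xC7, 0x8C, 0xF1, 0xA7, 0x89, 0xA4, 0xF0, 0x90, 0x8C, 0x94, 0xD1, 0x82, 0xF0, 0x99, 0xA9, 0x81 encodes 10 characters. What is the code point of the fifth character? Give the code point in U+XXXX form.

U+21B6C

Offset 0: leading byte 0xF2 = 11110010 → 4-byte char #1 = F2 B2 8C 9D.
Offset 4: leading byte 0x4C = 01001100 → 1-byte char #2 = 4C.
Offset 5: leading byte 0x28 = 00101000 → 1-byte char #3 = 28.
Offset 6: leading byte 0x3F = 00111111 → 1-byte char #4 = 3F.
Offset 7: leading byte 0xF0 = 11110000 → 4-byte char #5 = F0 A1 AD AC.
Leading byte 0xF0 = 11110000 matches 11110xxx → 4-byte sequence.
Byte 1: 0xF0 = 11110000, payload 000 (3 bits).
Byte 2: 0xA1 = 10100001 (10xxxxxx ✓), payload 100001.
Byte 3: 0xAD = 10101101 (10xxxxxx ✓), payload 101101.
Byte 4: 0xAC = 10101100 (10xxxxxx ✓), payload 101100.
Concatenate: 000100001101101101100 = 0x21B6C (21 bits → U+21B6C).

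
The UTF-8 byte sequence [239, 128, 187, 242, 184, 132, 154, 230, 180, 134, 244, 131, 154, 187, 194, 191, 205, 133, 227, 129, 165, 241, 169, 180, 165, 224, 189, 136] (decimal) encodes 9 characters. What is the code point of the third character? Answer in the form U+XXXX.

Offset 0: leading byte 0xEF = 11101111 → 3-byte char #1 = EF 80 BB.
Offset 3: leading byte 0xF2 = 11110010 → 4-byte char #2 = F2 B8 84 9A.
Offset 7: leading byte 0xE6 = 11100110 → 3-byte char #3 = E6 B4 86.
Leading byte 0xE6 = 11100110 matches 1110xxxx → 3-byte sequence.
Byte 1: 0xE6 = 11100110, payload 0110 (4 bits).
Byte 2: 0xB4 = 10110100 (10xxxxxx ✓), payload 110100.
Byte 3: 0x86 = 10000110 (10xxxxxx ✓), payload 000110.
Concatenate: 0110110100000110 = 0x6D06 (16 bits → U+6D06).

U+6D06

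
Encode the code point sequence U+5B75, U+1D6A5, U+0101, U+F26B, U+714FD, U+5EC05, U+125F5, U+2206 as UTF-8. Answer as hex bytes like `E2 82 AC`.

E5 AD B5 F0 9D 9A A5 C4 81 EF 89 AB F1 B1 93 BD F1 9E B0 85 F0 92 97 B5 E2 88 86

U+5B75: 3-byte form → E5 AD B5.
U+1D6A5: 4-byte form → F0 9D 9A A5.
U+0101: 2-byte form → C4 81.
U+F26B: 3-byte form → EF 89 AB.
U+714FD: 4-byte form → F1 B1 93 BD.
U+5EC05: 4-byte form → F1 9E B0 85.
U+125F5: 4-byte form → F0 92 97 B5.
U+2206: 3-byte form → E2 88 86.
Concatenated (27 bytes): E5 AD B5 F0 9D 9A A5 C4 81 EF 89 AB F1 B1 93 BD F1 9E B0 85 F0 92 97 B5 E2 88 86.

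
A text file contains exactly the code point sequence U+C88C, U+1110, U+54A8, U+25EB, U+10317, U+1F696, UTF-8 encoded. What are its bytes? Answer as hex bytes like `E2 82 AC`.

EC A2 8C E1 84 90 E5 92 A8 E2 97 AB F0 90 8C 97 F0 9F 9A 96

U+C88C: 3-byte form → EC A2 8C.
U+1110: 3-byte form → E1 84 90.
U+54A8: 3-byte form → E5 92 A8.
U+25EB: 3-byte form → E2 97 AB.
U+10317: 4-byte form → F0 90 8C 97.
U+1F696: 4-byte form → F0 9F 9A 96.
Concatenated (20 bytes): EC A2 8C E1 84 90 E5 92 A8 E2 97 AB F0 90 8C 97 F0 9F 9A 96.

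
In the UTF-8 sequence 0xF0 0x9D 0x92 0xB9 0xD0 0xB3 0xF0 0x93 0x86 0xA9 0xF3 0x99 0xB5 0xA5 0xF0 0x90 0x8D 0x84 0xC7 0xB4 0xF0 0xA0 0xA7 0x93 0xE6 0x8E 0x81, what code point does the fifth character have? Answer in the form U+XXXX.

Offset 0: leading byte 0xF0 = 11110000 → 4-byte char #1 = F0 9D 92 B9.
Offset 4: leading byte 0xD0 = 11010000 → 2-byte char #2 = D0 B3.
Offset 6: leading byte 0xF0 = 11110000 → 4-byte char #3 = F0 93 86 A9.
Offset 10: leading byte 0xF3 = 11110011 → 4-byte char #4 = F3 99 B5 A5.
Offset 14: leading byte 0xF0 = 11110000 → 4-byte char #5 = F0 90 8D 84.
Leading byte 0xF0 = 11110000 matches 11110xxx → 4-byte sequence.
Byte 1: 0xF0 = 11110000, payload 000 (3 bits).
Byte 2: 0x90 = 10010000 (10xxxxxx ✓), payload 010000.
Byte 3: 0x8D = 10001101 (10xxxxxx ✓), payload 001101.
Byte 4: 0x84 = 10000100 (10xxxxxx ✓), payload 000100.
Concatenate: 000010000001101000100 = 0x10344 (21 bits → U+10344).

U+10344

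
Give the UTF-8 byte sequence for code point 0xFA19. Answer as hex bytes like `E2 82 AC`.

U+FA19 = 0xFA19 = 64025 decimal. In range U+0800–U+FFFF → 3-byte form: 1110xxxx 10xxxxxx 10xxxxxx.
Binary (16 bits): 1111101000011001.
Split 4+6+6: 1111 | 101000 | 011001.
Byte 1: 11101111 = 0xEF.
Byte 2: 10101000 = 0xA8.
Byte 3: 10011001 = 0x99.

EF A8 99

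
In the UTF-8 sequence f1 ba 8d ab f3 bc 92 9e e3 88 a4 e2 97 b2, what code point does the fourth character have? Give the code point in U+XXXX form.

Offset 0: leading byte 0xF1 = 11110001 → 4-byte char #1 = F1 BA 8D AB.
Offset 4: leading byte 0xF3 = 11110011 → 4-byte char #2 = F3 BC 92 9E.
Offset 8: leading byte 0xE3 = 11100011 → 3-byte char #3 = E3 88 A4.
Offset 11: leading byte 0xE2 = 11100010 → 3-byte char #4 = E2 97 B2.
Leading byte 0xE2 = 11100010 matches 1110xxxx → 3-byte sequence.
Byte 1: 0xE2 = 11100010, payload 0010 (4 bits).
Byte 2: 0x97 = 10010111 (10xxxxxx ✓), payload 010111.
Byte 3: 0xB2 = 10110010 (10xxxxxx ✓), payload 110010.
Concatenate: 0010010111110010 = 0x25F2 (16 bits → U+25F2).

U+25F2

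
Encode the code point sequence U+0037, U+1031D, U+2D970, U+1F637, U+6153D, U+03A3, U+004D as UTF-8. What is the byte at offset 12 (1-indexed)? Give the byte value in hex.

0x98

1-indexed offset 12 is 0-indexed offset 11.
U+0037 → 1-byte form 37 at offsets 0–0.
U+1031D → 4-byte form F0 90 8C 9D at offsets 1–4.
U+2D970 → 4-byte form F0 AD A5 B0 at offsets 5–8.
U+1F637 → 4-byte form F0 9F 98 B7 at offsets 9–12.
Offset 11 falls in char 4's range; it's byte 3 of F0 9F 98 B7 = 0x98.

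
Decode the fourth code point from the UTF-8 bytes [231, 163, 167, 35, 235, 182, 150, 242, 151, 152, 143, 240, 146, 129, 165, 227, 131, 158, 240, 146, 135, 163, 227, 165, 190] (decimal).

Offset 0: leading byte 0xE7 = 11100111 → 3-byte char #1 = E7 A3 A7.
Offset 3: leading byte 0x23 = 00100011 → 1-byte char #2 = 23.
Offset 4: leading byte 0xEB = 11101011 → 3-byte char #3 = EB B6 96.
Offset 7: leading byte 0xF2 = 11110010 → 4-byte char #4 = F2 97 98 8F.
Leading byte 0xF2 = 11110010 matches 11110xxx → 4-byte sequence.
Byte 1: 0xF2 = 11110010, payload 010 (3 bits).
Byte 2: 0x97 = 10010111 (10xxxxxx ✓), payload 010111.
Byte 3: 0x98 = 10011000 (10xxxxxx ✓), payload 011000.
Byte 4: 0x8F = 10001111 (10xxxxxx ✓), payload 001111.
Concatenate: 010010111011000001111 = 0x9760F (21 bits → U+9760F).

U+9760F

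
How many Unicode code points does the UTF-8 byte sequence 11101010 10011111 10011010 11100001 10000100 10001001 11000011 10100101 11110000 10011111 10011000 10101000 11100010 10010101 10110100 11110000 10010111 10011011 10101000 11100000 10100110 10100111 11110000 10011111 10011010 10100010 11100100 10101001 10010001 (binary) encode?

9

Byte at offset 0: 0xEA = 11101010 → 3-byte char (#1). Advance 3.
Byte at offset 3: 0xE1 = 11100001 → 3-byte char (#2). Advance 3.
Byte at offset 6: 0xC3 = 11000011 → 2-byte char (#3). Advance 2.
Byte at offset 8: 0xF0 = 11110000 → 4-byte char (#4). Advance 4.
Byte at offset 12: 0xE2 = 11100010 → 3-byte char (#5). Advance 3.
Byte at offset 15: 0xF0 = 11110000 → 4-byte char (#6). Advance 4.
Byte at offset 19: 0xE0 = 11100000 → 3-byte char (#7). Advance 3.
Byte at offset 22: 0xF0 = 11110000 → 4-byte char (#8). Advance 4.
Byte at offset 26: 0xE4 = 11100100 → 3-byte char (#9). Advance 3.
Reached end at offset 29 after 9 code points.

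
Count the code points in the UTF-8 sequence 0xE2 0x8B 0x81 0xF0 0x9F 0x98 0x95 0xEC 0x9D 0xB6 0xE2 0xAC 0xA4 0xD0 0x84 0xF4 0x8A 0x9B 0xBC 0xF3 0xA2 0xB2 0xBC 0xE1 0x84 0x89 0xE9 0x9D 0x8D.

9

Byte at offset 0: 0xE2 = 11100010 → 3-byte char (#1). Advance 3.
Byte at offset 3: 0xF0 = 11110000 → 4-byte char (#2). Advance 4.
Byte at offset 7: 0xEC = 11101100 → 3-byte char (#3). Advance 3.
Byte at offset 10: 0xE2 = 11100010 → 3-byte char (#4). Advance 3.
Byte at offset 13: 0xD0 = 11010000 → 2-byte char (#5). Advance 2.
Byte at offset 15: 0xF4 = 11110100 → 4-byte char (#6). Advance 4.
Byte at offset 19: 0xF3 = 11110011 → 4-byte char (#7). Advance 4.
Byte at offset 23: 0xE1 = 11100001 → 3-byte char (#8). Advance 3.
Byte at offset 26: 0xE9 = 11101001 → 3-byte char (#9). Advance 3.
Reached end at offset 29 after 9 code points.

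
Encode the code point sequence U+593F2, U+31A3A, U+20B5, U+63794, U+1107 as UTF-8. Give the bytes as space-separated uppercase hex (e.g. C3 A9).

U+593F2: 4-byte form → F1 99 8F B2.
U+31A3A: 4-byte form → F0 B1 A8 BA.
U+20B5: 3-byte form → E2 82 B5.
U+63794: 4-byte form → F1 A3 9E 94.
U+1107: 3-byte form → E1 84 87.
Concatenated (18 bytes): F1 99 8F B2 F0 B1 A8 BA E2 82 B5 F1 A3 9E 94 E1 84 87.

F1 99 8F B2 F0 B1 A8 BA E2 82 B5 F1 A3 9E 94 E1 84 87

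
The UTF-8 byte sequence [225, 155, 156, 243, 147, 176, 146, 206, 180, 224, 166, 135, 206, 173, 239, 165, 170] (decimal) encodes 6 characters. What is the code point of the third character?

U+03B4

Offset 0: leading byte 0xE1 = 11100001 → 3-byte char #1 = E1 9B 9C.
Offset 3: leading byte 0xF3 = 11110011 → 4-byte char #2 = F3 93 B0 92.
Offset 7: leading byte 0xCE = 11001110 → 2-byte char #3 = CE B4.
Leading byte 0xCE = 11001110 matches 110xxxxx → 2-byte sequence.
Byte 1: 0xCE = 11001110, payload 01110 (5 bits).
Byte 2: 0xB4 = 10110100 (10xxxxxx ✓), payload 110100.
Concatenate: 01110110100 = 0x3B4 (11 bits → U+03B4).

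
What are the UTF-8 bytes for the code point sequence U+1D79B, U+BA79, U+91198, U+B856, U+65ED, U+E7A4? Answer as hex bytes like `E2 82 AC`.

U+1D79B: 4-byte form → F0 9D 9E 9B.
U+BA79: 3-byte form → EB A9 B9.
U+91198: 4-byte form → F2 91 86 98.
U+B856: 3-byte form → EB A1 96.
U+65ED: 3-byte form → E6 97 AD.
U+E7A4: 3-byte form → EE 9E A4.
Concatenated (20 bytes): F0 9D 9E 9B EB A9 B9 F2 91 86 98 EB A1 96 E6 97 AD EE 9E A4.

F0 9D 9E 9B EB A9 B9 F2 91 86 98 EB A1 96 E6 97 AD EE 9E A4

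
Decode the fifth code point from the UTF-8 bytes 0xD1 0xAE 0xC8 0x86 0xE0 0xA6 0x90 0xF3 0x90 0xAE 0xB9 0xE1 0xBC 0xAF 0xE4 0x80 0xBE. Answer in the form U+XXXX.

Offset 0: leading byte 0xD1 = 11010001 → 2-byte char #1 = D1 AE.
Offset 2: leading byte 0xC8 = 11001000 → 2-byte char #2 = C8 86.
Offset 4: leading byte 0xE0 = 11100000 → 3-byte char #3 = E0 A6 90.
Offset 7: leading byte 0xF3 = 11110011 → 4-byte char #4 = F3 90 AE B9.
Offset 11: leading byte 0xE1 = 11100001 → 3-byte char #5 = E1 BC AF.
Leading byte 0xE1 = 11100001 matches 1110xxxx → 3-byte sequence.
Byte 1: 0xE1 = 11100001, payload 0001 (4 bits).
Byte 2: 0xBC = 10111100 (10xxxxxx ✓), payload 111100.
Byte 3: 0xAF = 10101111 (10xxxxxx ✓), payload 101111.
Concatenate: 0001111100101111 = 0x1F2F (16 bits → U+1F2F).

U+1F2F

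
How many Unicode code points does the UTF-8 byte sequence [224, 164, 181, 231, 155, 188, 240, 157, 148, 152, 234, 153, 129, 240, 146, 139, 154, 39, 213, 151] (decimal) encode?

Byte at offset 0: 0xE0 = 11100000 → 3-byte char (#1). Advance 3.
Byte at offset 3: 0xE7 = 11100111 → 3-byte char (#2). Advance 3.
Byte at offset 6: 0xF0 = 11110000 → 4-byte char (#3). Advance 4.
Byte at offset 10: 0xEA = 11101010 → 3-byte char (#4). Advance 3.
Byte at offset 13: 0xF0 = 11110000 → 4-byte char (#5). Advance 4.
Byte at offset 17: 0x27 = 00100111 → 1-byte char (#6). Advance 1.
Byte at offset 18: 0xD5 = 11010101 → 2-byte char (#7). Advance 2.
Reached end at offset 20 after 7 code points.

7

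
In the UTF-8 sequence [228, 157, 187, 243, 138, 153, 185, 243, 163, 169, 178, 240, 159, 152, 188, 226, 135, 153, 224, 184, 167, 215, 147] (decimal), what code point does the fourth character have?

U+1F63C

Offset 0: leading byte 0xE4 = 11100100 → 3-byte char #1 = E4 9D BB.
Offset 3: leading byte 0xF3 = 11110011 → 4-byte char #2 = F3 8A 99 B9.
Offset 7: leading byte 0xF3 = 11110011 → 4-byte char #3 = F3 A3 A9 B2.
Offset 11: leading byte 0xF0 = 11110000 → 4-byte char #4 = F0 9F 98 BC.
Leading byte 0xF0 = 11110000 matches 11110xxx → 4-byte sequence.
Byte 1: 0xF0 = 11110000, payload 000 (3 bits).
Byte 2: 0x9F = 10011111 (10xxxxxx ✓), payload 011111.
Byte 3: 0x98 = 10011000 (10xxxxxx ✓), payload 011000.
Byte 4: 0xBC = 10111100 (10xxxxxx ✓), payload 111100.
Concatenate: 000011111011000111100 = 0x1F63C (21 bits → U+1F63C).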